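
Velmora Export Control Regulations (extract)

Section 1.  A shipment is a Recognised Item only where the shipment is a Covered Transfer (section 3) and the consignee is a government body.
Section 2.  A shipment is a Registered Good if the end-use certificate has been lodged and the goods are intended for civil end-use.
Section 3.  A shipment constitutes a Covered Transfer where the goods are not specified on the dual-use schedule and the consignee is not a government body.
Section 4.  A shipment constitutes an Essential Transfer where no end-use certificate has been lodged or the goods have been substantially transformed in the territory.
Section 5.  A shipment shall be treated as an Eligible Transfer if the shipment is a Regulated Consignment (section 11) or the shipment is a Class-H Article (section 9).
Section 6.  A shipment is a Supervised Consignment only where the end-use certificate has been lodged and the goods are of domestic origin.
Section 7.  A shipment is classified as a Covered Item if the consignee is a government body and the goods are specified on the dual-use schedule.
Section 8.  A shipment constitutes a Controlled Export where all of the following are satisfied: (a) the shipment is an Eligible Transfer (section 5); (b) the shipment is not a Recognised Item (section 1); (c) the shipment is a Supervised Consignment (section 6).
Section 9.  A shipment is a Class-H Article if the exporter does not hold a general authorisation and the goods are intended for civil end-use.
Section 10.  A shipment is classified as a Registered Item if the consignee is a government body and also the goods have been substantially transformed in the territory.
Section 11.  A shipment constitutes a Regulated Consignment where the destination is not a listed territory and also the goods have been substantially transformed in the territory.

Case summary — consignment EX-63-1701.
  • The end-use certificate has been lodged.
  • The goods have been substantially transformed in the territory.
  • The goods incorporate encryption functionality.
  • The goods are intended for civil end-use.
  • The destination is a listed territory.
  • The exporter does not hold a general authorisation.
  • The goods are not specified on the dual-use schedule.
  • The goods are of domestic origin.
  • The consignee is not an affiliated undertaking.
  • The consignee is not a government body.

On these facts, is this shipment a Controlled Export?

section 11 — Regulated Consignment: [the destination is not a listed territory? no] AND [the goods have been substantially transformed in the territory? yes] → not satisfied.
section 9 — Class-H Article: [the exporter does not hold a general authorisation? yes] AND [the goods are intended for civil end-use? yes] → satisfied.
section 5 — Eligible Transfer: [Regulated Consignment (section 11)? no] OR [Class-H Article (section 9)? yes] → satisfied.
section 3 — Covered Transfer: [the goods are not specified on the dual-use schedule? yes] AND [the consignee is not a government body? yes] → satisfied.
section 1 — Recognised Item: [Covered Transfer (section 3)? yes] AND [the consignee is a government body? no] → not satisfied.
section 6 — Supervised Consignment: [the end-use certificate has been lodged? yes] AND [the goods are of domestic origin? yes] → satisfied.
section 8 — Controlled Export: [Eligible Transfer (section 5)? yes] AND [not a Recognised Item (section 1)? yes] AND [Supervised Consignment (section 6)? yes] → satisfied.

Yes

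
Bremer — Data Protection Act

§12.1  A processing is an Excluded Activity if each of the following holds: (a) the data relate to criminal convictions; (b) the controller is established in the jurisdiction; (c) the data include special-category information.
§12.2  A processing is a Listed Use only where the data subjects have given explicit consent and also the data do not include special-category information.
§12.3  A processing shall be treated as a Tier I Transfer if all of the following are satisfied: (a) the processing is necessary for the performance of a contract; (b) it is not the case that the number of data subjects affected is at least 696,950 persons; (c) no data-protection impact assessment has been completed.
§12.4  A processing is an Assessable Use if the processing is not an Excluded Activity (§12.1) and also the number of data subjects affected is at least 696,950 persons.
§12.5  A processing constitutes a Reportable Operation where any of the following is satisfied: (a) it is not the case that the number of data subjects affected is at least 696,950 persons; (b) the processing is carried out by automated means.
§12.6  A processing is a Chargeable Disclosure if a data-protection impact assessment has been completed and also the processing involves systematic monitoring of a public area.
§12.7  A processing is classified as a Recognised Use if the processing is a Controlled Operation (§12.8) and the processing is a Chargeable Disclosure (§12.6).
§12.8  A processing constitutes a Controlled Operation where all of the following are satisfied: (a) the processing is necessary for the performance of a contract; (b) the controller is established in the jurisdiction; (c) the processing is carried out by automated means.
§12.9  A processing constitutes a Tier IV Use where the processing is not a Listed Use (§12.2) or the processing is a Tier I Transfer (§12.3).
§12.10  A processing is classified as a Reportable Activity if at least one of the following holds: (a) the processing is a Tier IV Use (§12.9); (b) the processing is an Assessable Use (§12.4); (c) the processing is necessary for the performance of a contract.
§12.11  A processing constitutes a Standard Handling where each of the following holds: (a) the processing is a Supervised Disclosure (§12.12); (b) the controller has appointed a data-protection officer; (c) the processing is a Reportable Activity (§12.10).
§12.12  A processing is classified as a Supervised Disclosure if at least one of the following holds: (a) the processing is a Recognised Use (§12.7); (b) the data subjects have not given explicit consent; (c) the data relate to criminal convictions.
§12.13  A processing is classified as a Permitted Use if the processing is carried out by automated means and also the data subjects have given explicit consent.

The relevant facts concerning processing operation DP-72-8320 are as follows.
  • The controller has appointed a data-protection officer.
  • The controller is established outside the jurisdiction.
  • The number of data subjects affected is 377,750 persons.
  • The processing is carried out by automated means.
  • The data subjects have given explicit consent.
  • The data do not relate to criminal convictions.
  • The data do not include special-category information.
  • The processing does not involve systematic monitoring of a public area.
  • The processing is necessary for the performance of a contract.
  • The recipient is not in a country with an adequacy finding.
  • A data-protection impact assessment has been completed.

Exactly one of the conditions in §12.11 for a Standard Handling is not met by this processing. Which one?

Supervised Disclosure

§12.8 — Controlled Operation: [the processing is necessary for the performance of a contract? yes] AND [the controller is established in the jurisdiction? no] AND [the processing is carried out by automated means? yes] → not satisfied.
§12.6 — Chargeable Disclosure: [a data-protection impact assessment has been completed? yes] AND [the processing involves systematic monitoring of a public area? no] → not satisfied.
§12.7 — Recognised Use: [Controlled Operation (§12.8)? no] AND [Chargeable Disclosure (§12.6)? no] → not satisfied.
§12.12 — Supervised Disclosure: [Recognised Use (§12.7)? no] OR [the data subjects have not given explicit consent? no] OR [the data relate to criminal convictions? no] → not satisfied.
§12.2 — Listed Use: [the data subjects have given explicit consent? yes] AND [the data do not include special-category information? yes] → satisfied.
§12.3 — Tier I Transfer: [the processing is necessary for the performance of a contract? yes] AND [number of data subjects affected: 377,750 persons ≥ 696,950 persons? no, so negated condition yes] AND [no data-protection impact assessment has been completed? no] → not satisfied.
§12.9 — Tier IV Use: [not a Listed Use (§12.2)? no] OR [Tier I Transfer (§12.3)? no] → not satisfied.
§12.1 — Excluded Activity: [the data relate to criminal convictions? no] AND [the controller is established in the jurisdiction? no] AND [the data include special-category information? no] → not satisfied.
§12.4 — Assessable Use: [not an Excluded Activity (§12.1)? yes] AND [number of data subjects affected: 377,750 persons ≥ 696,950 persons? no] → not satisfied.
§12.10 — Reportable Activity: [Tier IV Use (§12.9)? no] OR [Assessable Use (§12.4)? no] OR [the processing is necessary for the performance of a contract? yes] → satisfied.
§12.11 — Standard Handling: [Supervised Disclosure (§12.12)? no] AND [the controller has appointed a data-protection officer? yes] AND [Reportable Activity (§12.10)? yes] → not satisfied.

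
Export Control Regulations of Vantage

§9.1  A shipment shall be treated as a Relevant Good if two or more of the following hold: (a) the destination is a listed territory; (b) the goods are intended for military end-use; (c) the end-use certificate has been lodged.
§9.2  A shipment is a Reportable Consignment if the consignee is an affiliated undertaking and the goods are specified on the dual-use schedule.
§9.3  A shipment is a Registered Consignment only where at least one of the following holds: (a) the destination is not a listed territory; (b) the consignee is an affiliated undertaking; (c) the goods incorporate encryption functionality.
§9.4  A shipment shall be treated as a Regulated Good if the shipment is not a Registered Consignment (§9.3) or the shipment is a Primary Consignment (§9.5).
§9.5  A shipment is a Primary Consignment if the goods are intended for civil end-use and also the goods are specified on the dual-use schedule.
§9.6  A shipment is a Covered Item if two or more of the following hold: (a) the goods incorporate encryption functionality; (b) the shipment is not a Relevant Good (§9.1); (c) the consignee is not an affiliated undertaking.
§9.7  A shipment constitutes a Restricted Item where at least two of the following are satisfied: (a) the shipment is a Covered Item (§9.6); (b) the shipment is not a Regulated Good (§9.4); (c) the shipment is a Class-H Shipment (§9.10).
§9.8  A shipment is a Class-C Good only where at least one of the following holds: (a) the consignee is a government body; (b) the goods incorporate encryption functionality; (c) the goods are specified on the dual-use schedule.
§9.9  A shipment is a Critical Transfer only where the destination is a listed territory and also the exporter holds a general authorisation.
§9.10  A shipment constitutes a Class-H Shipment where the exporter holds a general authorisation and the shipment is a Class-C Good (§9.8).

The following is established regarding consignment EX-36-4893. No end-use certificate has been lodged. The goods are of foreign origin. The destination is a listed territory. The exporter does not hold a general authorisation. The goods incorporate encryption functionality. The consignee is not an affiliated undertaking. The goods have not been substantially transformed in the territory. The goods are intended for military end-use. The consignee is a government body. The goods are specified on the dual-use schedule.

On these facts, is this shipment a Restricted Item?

§9.1 — Relevant Good: the destination is a listed territory? yes; the goods are intended for military end-use? yes; the end-use certificate has been lodged? no — 2 of 3 hold (need ≥2) → satisfied.
§9.6 — Covered Item: the goods incorporate encryption functionality? yes; not a Relevant Good (§9.1)? no; the consignee is not an affiliated undertaking? yes — 2 of 3 hold (need ≥2) → satisfied.
§9.3 — Registered Consignment: [the destination is not a listed territory? no] OR [the consignee is an affiliated undertaking? no] OR [the goods incorporate encryption functionality? yes] → satisfied.
§9.5 — Primary Consignment: [the goods are intended for civil end-use? no] AND [the goods are specified on the dual-use schedule? yes] → not satisfied.
§9.4 — Regulated Good: [not a Registered Consignment (§9.3)? no] OR [Primary Consignment (§9.5)? no] → not satisfied.
§9.8 — Class-C Good: [the consignee is a government body? yes] OR [the goods incorporate encryption functionality? yes] OR [the goods are specified on the dual-use schedule? yes] → satisfied.
§9.10 — Class-H Shipment: [the exporter holds a general authorisation? no] AND [Class-C Good (§9.8)? yes] → not satisfied.
§9.7 — Restricted Item: Covered Item (§9.6)? yes; not a Regulated Good (§9.4)? yes; Class-H Shipment (§9.10)? no — 2 of 3 hold (need ≥2) → satisfied.

Yes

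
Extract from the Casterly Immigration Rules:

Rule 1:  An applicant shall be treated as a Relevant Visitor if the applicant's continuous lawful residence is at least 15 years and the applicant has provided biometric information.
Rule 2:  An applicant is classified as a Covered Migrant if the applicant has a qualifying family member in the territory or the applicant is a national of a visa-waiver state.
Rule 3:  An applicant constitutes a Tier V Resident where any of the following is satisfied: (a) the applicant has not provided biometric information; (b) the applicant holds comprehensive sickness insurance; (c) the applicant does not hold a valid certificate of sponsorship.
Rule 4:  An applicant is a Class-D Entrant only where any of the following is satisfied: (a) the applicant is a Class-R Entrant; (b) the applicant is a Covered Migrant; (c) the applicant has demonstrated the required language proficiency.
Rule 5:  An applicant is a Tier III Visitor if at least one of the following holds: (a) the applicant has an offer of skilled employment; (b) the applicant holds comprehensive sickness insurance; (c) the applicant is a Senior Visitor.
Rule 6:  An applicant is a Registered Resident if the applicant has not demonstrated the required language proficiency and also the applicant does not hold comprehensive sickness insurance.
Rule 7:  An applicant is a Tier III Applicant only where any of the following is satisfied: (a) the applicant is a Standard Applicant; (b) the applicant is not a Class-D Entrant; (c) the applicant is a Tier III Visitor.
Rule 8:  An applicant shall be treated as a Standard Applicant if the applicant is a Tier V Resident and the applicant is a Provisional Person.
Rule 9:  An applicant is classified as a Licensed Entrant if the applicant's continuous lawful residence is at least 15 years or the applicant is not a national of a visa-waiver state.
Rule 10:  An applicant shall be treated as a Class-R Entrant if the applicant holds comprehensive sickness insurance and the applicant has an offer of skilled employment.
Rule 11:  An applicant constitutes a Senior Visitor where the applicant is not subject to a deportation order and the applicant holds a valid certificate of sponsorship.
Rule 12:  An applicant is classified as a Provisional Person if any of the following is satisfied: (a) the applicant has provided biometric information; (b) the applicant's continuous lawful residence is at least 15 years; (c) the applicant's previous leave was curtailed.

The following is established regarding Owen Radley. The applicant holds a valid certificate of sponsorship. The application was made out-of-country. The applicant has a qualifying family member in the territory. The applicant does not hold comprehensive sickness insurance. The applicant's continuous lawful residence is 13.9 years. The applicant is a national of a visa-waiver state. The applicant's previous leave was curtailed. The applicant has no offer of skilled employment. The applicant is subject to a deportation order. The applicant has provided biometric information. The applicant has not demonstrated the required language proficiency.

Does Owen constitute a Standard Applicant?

No

rule 3 — Tier V Resident: [the applicant has not provided biometric information? no] OR [the applicant holds comprehensive sickness insurance? no] OR [the applicant does not hold a valid certificate of sponsorship? no] → not satisfied.
rule 12 — Provisional Person: [the applicant has provided biometric information? yes] OR [applicant's continuous lawful residence: 13.9 years ≥ 15 years? no] OR [the applicant's previous leave was curtailed? yes] → satisfied.
rule 8 — Standard Applicant: [Tier V Resident (rule 3)? no] AND [Provisional Person (rule 12)? yes] → not satisfied.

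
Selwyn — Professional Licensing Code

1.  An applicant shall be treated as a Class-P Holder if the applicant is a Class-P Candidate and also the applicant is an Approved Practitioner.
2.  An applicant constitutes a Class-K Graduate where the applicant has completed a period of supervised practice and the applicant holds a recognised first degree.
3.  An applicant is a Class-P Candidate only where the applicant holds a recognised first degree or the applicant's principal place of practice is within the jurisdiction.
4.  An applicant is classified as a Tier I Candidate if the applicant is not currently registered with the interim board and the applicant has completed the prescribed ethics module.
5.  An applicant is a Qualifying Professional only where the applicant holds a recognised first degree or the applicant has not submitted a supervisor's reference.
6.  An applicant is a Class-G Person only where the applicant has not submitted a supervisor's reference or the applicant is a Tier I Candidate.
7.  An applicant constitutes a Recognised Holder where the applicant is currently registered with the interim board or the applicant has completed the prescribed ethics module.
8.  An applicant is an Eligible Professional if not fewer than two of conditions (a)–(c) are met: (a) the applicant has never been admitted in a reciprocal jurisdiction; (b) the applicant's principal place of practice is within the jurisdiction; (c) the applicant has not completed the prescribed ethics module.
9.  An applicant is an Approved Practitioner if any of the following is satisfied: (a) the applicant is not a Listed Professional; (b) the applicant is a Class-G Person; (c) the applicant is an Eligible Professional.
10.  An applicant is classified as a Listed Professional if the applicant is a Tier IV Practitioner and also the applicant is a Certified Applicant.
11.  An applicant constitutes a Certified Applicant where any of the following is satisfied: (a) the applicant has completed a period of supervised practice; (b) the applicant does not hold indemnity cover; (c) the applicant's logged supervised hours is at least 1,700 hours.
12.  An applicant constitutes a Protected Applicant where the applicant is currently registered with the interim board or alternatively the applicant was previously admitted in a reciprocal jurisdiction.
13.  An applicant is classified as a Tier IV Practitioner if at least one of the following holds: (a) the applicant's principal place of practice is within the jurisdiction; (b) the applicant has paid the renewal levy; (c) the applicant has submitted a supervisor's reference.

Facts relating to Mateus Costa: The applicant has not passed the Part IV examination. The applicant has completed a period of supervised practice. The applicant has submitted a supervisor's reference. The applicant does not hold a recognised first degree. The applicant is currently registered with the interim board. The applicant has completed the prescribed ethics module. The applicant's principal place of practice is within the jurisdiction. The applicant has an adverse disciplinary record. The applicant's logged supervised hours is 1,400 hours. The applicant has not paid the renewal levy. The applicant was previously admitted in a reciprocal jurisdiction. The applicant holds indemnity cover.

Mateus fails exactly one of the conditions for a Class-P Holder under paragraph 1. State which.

Approved Practitioner

Under paragraph 3: the applicant holds a recognised first degree? no; or the applicant's principal place of practice is within the jurisdiction? yes. So the applicant is a Class-P Candidate.
Under paragraph 13: the applicant's principal place of practice is within the jurisdiction? yes; or the applicant has paid the renewal levy? no; or the applicant has submitted a supervisor's reference? yes. So the applicant is a Tier IV Practitioner.
Under paragraph 11: the applicant has completed a period of supervised practice? yes; or the applicant does not hold indemnity cover? no; or applicant's logged supervised hours: 1,400 hours ≥ 1,700 hours? no. So the applicant is a Certified Applicant.
Under paragraph 10: Tier IV Practitioner (paragraph 13)? yes; and Certified Applicant (paragraph 11)? yes. So the applicant is a Listed Professional.
Under paragraph 4: the applicant is not currently registered with the interim board? no; and the applicant has completed the prescribed ethics module? yes. So the applicant is not a Tier I Candidate.
Under paragraph 6: the applicant has not submitted a supervisor's reference? no; or Tier I Candidate (paragraph 4)? no. So the applicant is not a Class-G Person.
Under paragraph 8: the applicant has never been admitted in a reciprocal jurisdiction? no; the applicant's principal place of practice is within the jurisdiction? yes; the applicant has not completed the prescribed ethics module? no — 1 of 3 hold (need ≥2) → not satisfied.
Under paragraph 9: not a Listed Professional (paragraph 10)? no; or Class-G Person (paragraph 6)? no; or Eligible Professional (paragraph 8)? no. So the applicant is not an Approved Practitioner.
Under paragraph 1: Class-P Candidate (paragraph 3)? yes; and Approved Practitioner (paragraph 9)? no. So the applicant is not a Class-P Holder.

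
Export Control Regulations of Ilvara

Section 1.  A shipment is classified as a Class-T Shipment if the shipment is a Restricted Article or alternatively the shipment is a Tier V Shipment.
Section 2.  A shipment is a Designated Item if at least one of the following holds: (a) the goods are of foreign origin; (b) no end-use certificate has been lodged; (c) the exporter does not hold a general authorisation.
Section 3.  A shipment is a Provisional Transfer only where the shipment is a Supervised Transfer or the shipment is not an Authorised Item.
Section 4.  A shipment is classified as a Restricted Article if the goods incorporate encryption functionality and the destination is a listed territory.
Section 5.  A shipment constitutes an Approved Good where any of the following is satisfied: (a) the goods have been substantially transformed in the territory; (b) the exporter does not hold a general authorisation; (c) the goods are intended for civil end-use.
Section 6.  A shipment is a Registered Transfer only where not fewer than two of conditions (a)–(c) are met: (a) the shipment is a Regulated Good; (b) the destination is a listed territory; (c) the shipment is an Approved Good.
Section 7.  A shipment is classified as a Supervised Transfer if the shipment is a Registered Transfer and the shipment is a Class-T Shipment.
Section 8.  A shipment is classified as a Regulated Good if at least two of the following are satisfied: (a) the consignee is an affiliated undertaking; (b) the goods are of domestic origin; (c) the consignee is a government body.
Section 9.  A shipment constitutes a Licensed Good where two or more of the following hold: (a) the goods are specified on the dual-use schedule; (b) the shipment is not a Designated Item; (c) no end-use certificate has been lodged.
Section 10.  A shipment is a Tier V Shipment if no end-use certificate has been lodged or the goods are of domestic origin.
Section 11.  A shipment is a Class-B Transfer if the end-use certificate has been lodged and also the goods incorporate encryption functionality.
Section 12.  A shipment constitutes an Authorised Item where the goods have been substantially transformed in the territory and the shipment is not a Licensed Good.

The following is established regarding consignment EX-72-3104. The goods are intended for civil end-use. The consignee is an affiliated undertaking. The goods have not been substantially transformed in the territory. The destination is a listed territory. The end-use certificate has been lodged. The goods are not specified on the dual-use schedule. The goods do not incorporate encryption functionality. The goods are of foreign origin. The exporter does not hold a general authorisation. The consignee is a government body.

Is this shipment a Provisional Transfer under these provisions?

Yes

section 8 — Regulated Good: the consignee is an affiliated undertaking? yes; the goods are of domestic origin? no; the consignee is a government body? yes — 2 of 3 hold (need ≥2) → satisfied.
section 5 — Approved Good: [the goods have been substantially transformed in the territory? no] OR [the exporter does not hold a general authorisation? yes] OR [the goods are intended for civil end-use? yes] → satisfied.
section 6 — Registered Transfer: Regulated Good (section 8)? yes; the destination is a listed territory? yes; Approved Good (section 5)? yes — 3 of 3 hold (need ≥2) → satisfied.
section 4 — Restricted Article: [the goods incorporate encryption functionality? no] AND [the destination is a listed territory? yes] → not satisfied.
section 10 — Tier V Shipment: [no end-use certificate has been lodged? no] OR [the goods are of domestic origin? no] → not satisfied.
section 1 — Class-T Shipment: [Restricted Article (section 4)? no] OR [Tier V Shipment (section 10)? no] → not satisfied.
section 7 — Supervised Transfer: [Registered Transfer (section 6)? yes] AND [Class-T Shipment (section 1)? no] → not satisfied.
section 2 — Designated Item: [the goods are of foreign origin? yes] OR [no end-use certificate has been lodged? no] OR [the exporter does not hold a general authorisation? yes] → satisfied.
section 9 — Licensed Good: the goods are specified on the dual-use schedule? no; not a Designated Item (section 2)? no; no end-use certificate has been lodged? no — 0 of 3 hold (need ≥2) → not satisfied.
section 12 — Authorised Item: [the goods have been substantially transformed in the territory? no] AND [not a Licensed Good (section 9)? yes] → not satisfied.
section 3 — Provisional Transfer: [Supervised Transfer (section 7)? no] OR [not an Authorised Item (section 12)? yes] → satisfied.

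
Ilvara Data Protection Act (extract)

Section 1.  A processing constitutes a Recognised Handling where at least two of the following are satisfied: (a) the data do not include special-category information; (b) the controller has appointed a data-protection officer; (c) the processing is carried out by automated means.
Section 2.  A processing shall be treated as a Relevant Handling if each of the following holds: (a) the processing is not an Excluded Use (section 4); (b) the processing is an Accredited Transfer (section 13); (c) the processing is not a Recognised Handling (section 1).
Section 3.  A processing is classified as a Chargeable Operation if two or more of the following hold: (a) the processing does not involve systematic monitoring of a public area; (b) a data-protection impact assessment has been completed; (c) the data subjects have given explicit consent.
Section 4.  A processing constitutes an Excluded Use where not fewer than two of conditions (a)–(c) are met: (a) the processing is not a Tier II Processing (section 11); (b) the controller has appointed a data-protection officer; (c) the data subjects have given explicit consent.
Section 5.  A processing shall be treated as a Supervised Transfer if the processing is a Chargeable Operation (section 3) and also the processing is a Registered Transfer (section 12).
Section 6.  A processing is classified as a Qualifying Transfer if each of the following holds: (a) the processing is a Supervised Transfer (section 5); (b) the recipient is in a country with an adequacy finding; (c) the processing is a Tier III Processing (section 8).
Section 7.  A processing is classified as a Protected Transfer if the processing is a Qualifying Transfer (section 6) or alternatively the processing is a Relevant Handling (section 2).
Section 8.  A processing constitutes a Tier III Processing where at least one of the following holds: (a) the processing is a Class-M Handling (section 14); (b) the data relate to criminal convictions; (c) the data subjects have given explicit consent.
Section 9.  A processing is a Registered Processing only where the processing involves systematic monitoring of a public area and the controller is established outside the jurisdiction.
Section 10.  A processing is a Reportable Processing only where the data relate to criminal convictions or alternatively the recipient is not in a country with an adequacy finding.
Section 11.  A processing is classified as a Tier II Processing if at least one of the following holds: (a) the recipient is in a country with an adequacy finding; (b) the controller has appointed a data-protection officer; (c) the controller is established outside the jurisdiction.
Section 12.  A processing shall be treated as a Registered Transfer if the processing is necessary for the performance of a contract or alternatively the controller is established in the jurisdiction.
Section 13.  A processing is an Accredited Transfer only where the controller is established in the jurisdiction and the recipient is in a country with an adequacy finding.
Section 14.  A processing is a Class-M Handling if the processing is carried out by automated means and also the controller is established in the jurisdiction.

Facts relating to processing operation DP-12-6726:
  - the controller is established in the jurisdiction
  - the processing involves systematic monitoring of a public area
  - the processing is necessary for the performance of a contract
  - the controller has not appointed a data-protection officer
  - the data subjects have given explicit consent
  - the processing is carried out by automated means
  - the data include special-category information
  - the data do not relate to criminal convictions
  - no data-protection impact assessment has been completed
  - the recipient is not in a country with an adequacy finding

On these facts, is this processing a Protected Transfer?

No

section 3 — Chargeable Operation: the processing does not involve systematic monitoring of a public area? no; a data-protection impact assessment has been completed? no; the data subjects have given explicit consent? yes — 1 of 3 hold (need ≥2) → not satisfied.
section 12 — Registered Transfer: [the processing is necessary for the performance of a contract? yes] OR [the controller is established in the jurisdiction? yes] → satisfied.
section 5 — Supervised Transfer: [Chargeable Operation (section 3)? no] AND [Registered Transfer (section 12)? yes] → not satisfied.
section 14 — Class-M Handling: [the processing is carried out by automated means? yes] AND [the controller is established in the jurisdiction? yes] → satisfied.
section 8 — Tier III Processing: [Class-M Handling (section 14)? yes] OR [the data relate to criminal convictions? no] OR [the data subjects have given explicit consent? yes] → satisfied.
section 6 — Qualifying Transfer: [Supervised Transfer (section 5)? no] AND [the recipient is in a country with an adequacy finding? no] AND [Tier III Processing (section 8)? yes] → not satisfied.
section 11 — Tier II Processing: [the recipient is in a country with an adequacy finding? no] OR [the controller has appointed a data-protection officer? no] OR [the controller is established outside the jurisdiction? no] → not satisfied.
section 4 — Excluded Use: not a Tier II Processing (section 11)? yes; the controller has appointed a data-protection officer? no; the data subjects have given explicit consent? yes — 2 of 3 hold (need ≥2) → satisfied.
section 13 — Accredited Transfer: [the controller is established in the jurisdiction? yes] AND [the recipient is in a country with an adequacy finding? no] → not satisfied.
section 1 — Recognised Handling: the data do not include special-category information? no; the controller has appointed a data-protection officer? no; the processing is carried out by automated means? yes — 1 of 3 hold (need ≥2) → not satisfied.
section 2 — Relevant Handling: [not an Excluded Use (section 4)? no] AND [Accredited Transfer (section 13)? no] AND [not a Recognised Handling (section 1)? yes] → not satisfied.
section 7 — Protected Transfer: [Qualifying Transfer (section 6)? no] OR [Relevant Handling (section 2)? no] → not satisfied.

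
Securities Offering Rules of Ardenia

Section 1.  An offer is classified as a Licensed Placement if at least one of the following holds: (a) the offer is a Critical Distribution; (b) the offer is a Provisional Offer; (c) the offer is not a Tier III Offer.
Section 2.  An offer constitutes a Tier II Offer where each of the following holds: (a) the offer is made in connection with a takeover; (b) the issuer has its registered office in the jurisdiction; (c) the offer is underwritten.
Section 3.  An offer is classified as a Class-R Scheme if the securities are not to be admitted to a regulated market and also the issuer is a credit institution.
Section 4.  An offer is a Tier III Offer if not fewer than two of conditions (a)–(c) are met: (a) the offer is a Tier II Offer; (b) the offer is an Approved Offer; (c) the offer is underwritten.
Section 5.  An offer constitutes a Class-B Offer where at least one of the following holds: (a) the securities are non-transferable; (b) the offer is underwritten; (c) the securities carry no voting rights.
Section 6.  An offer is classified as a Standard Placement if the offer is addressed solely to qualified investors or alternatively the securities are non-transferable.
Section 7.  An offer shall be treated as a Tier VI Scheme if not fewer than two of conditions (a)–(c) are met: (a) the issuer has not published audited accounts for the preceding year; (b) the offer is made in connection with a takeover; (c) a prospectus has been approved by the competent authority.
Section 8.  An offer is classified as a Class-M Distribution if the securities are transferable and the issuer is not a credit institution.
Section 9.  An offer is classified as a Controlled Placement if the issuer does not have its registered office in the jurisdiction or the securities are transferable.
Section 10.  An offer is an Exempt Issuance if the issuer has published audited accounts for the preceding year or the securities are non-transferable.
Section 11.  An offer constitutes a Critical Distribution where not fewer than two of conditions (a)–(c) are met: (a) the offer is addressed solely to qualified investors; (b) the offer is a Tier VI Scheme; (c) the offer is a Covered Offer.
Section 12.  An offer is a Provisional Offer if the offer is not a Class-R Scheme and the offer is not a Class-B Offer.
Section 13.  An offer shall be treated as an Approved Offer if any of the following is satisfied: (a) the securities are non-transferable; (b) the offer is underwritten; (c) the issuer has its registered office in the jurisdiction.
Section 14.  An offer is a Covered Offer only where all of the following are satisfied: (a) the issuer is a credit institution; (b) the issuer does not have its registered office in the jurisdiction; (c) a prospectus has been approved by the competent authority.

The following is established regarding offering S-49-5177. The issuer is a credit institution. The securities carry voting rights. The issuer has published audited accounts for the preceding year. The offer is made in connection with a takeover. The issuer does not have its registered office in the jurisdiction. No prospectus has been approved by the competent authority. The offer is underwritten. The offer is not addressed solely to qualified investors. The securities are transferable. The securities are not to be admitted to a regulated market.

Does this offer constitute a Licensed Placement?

No

section 7 — Tier VI Scheme: the issuer has not published audited accounts for the preceding year? no; the offer is made in connection with a takeover? yes; a prospectus has been approved by the competent authority? no — 1 of 3 hold (need ≥2) → not satisfied.
section 14 — Covered Offer: [the issuer is a credit institution? yes] AND [the issuer does not have its registered office in the jurisdiction? yes] AND [a prospectus has been approved by the competent authority? no] → not satisfied.
section 11 — Critical Distribution: the offer is addressed solely to qualified investors? no; Tier VI Scheme (section 7)? no; Covered Offer (section 14)? no — 0 of 3 hold (need ≥2) → not satisfied.
section 3 — Class-R Scheme: [the securities are not to be admitted to a regulated market? yes] AND [the issuer is a credit institution? yes] → satisfied.
section 5 — Class-B Offer: [the securities are non-transferable? no] OR [the offer is underwritten? yes] OR [the securities carry no voting rights? no] → satisfied.
section 12 — Provisional Offer: [not a Class-R Scheme (section 3)? no] AND [not a Class-B Offer (section 5)? no] → not satisfied.
section 2 — Tier II Offer: [the offer is made in connection with a takeover? yes] AND [the issuer has its registered office in the jurisdiction? no] AND [the offer is underwritten? yes] → not satisfied.
section 13 — Approved Offer: [the securities are non-transferable? no] OR [the offer is underwritten? yes] OR [the issuer has its registered office in the jurisdiction? no] → satisfied.
section 4 — Tier III Offer: Tier II Offer (section 2)? no; Approved Offer (section 13)? yes; the offer is underwritten? yes — 2 of 3 hold (need ≥2) → satisfied.
section 1 — Licensed Placement: [Critical Distribution (section 11)? no] OR [Provisional Offer (section 12)? no] OR [not a Tier III Offer (section 4)? no] → not satisfied.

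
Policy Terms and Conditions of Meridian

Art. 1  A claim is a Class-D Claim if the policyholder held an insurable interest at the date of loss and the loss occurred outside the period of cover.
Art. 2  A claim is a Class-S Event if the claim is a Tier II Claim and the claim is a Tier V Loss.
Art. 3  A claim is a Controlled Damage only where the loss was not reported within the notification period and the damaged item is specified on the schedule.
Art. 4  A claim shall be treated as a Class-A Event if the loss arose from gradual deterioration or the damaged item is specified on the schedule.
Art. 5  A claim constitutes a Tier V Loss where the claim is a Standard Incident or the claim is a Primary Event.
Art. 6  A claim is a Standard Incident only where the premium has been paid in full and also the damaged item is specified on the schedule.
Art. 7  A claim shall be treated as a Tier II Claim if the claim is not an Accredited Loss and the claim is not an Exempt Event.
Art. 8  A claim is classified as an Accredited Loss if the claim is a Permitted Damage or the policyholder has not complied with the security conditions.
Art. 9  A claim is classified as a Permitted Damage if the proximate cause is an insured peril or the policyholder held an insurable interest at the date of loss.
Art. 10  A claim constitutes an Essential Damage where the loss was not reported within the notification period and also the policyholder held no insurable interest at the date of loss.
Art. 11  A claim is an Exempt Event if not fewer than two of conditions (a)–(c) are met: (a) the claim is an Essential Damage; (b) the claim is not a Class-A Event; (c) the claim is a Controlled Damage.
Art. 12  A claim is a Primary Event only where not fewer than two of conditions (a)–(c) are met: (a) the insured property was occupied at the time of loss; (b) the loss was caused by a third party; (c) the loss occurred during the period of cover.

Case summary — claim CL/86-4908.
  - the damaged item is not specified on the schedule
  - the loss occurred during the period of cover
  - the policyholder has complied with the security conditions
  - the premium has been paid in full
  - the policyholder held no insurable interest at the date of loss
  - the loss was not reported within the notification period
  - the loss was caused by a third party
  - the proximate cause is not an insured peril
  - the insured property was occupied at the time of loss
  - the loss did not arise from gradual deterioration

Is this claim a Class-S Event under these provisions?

Under article 9: the proximate cause is an insured peril? no; or the policyholder held an insurable interest at the date of loss? no. So the claim is not a Permitted Damage.
Under article 8: Permitted Damage (article 9)? no; or the policyholder has not complied with the security conditions? no. So the claim is not an Accredited Loss.
Under article 10: the loss was not reported within the notification period? yes; and the policyholder held no insurable interest at the date of loss? yes. So the claim is an Essential Damage.
Under article 4: the loss arose from gradual deterioration? no; or the damaged item is specified on the schedule? no. So the claim is not a Class-A Event.
Under article 3: the loss was not reported within the notification period? yes; and the damaged item is specified on the schedule? no. So the claim is not a Controlled Damage.
Under article 11: Essential Damage (article 10)? yes; not a Class-A Event (article 4)? yes; Controlled Damage (article 3)? no — 2 of 3 hold (need ≥2) → satisfied.
Under article 7: not an Accredited Loss (article 8)? yes; and not an Exempt Event (article 11)? no. So the claim is not a Tier II Claim.
Under article 6: the premium has been paid in full? yes; and the damaged item is specified on the schedule? no. So the claim is not a Standard Incident.
Under article 12: the insured property was occupied at the time of loss? yes; the loss was caused by a third party? yes; the loss occurred during the period of cover? yes — 3 of 3 hold (need ≥2) → satisfied.
Under article 5: Standard Incident (article 6)? no; or Primary Event (article 12)? yes. So the claim is a Tier V Loss.
Under article 2: Tier II Claim (article 7)? no; and Tier V Loss (article 5)? yes. So the claim is not a Class-S Event.

No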